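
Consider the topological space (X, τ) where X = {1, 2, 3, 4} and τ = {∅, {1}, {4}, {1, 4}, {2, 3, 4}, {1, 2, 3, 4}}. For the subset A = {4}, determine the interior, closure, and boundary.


int(A) = {4}, cl(A) = {2, 3, 4}, ∂A = {2, 3}.

Closed sets in (X, τ) are complements of opens:
  closed(X, τ) = {∅, {1}, {2, 3}, {1, 2, 3}, {2, 3, 4}, {1, 2, 3, 4}}.
int(A) = ⋃ {U ∈ τ : U ⊆ A}. Opens contained in A: ∅, {4}.
Taking the union of these: int(A) = {4}.
cl(A) = ⋂ {C closed : A ⊆ C}. Closed sets containing A: {2, 3, 4}, {1, 2, 3, 4}.
Intersecting these: cl(A) = {2, 3, 4}.
∂A = cl(A) ∖ int(A) = {2, 3, 4} ∖ {4} = {2, 3}.


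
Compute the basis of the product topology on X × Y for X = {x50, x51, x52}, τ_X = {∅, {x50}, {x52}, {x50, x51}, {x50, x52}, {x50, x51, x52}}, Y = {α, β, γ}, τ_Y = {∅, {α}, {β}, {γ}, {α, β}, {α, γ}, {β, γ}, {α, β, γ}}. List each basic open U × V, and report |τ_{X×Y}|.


Basis B = {∅ × ∅, {x50} × {α}, {x50} × {β}, {x50} × {γ}, {x52} × {α}, {x52} × {β}, {x52} × {γ}, {x50} × {α, β}, {x50} × {α, γ}, {x50, x51} × {α}, {x50, x52} × {α}, {x50} × {β, γ}, {x50, x51} × {β}, {x50, x52} × {β}, {x50, x51} × {γ}, {x50, x52} × {γ}, {x52} × {α, β}, {x52} × {α, γ}, {x52} × {β, γ}, {x50} × {α, β, γ}, {x50, x51, x52} × {α}, {x50, x51, x52} × {β}, {x50, x51, x52} × {γ}, {x52} × {α, β, γ}, {x50, x51} × {α, β}, {x50, x52} × {α, β}, {x50, x51} × {α, γ}, {x50, x52} × {α, γ}, {x50, x51} × {β, γ}, {x50, x52} × {β, γ}, {x50, x51} × {α, β, γ}, {x50, x52} × {α, β, γ}, {x50, x51, x52} × {α, β}, {x50, x51, x52} × {α, γ}, {x50, x51, x52} × {β, γ}, {x50, x51, x52} × {α, β, γ}}; |τ_{X×Y}| = 216.

Enumerate products U × V with U ∈ τ_X, V ∈ τ_Y (deduplicated):
  ∅ × ∅ = {} (∅)
  {x50} × {α} = {(x50,α)}
  {x50} × {β} = {(x50,β)}
  {x50} × {γ} = {(x50,γ)}
  {x52} × {α} = {(x52,α)}
  {x52} × {β} = {(x52,β)}
  {x52} × {γ} = {(x52,γ)}
  {x50} × {α, β} = {(x50,α), (x50,β)}
  {x50} × {α, γ} = {(x50,α), (x50,γ)}
  {x50, x51} × {α} = {(x50,α), (x51,α)}
  {x50, x52} × {α} = {(x50,α), (x52,α)}
  {x50} × {β, γ} = {(x50,β), (x50,γ)}
  {x50, x51} × {β} = {(x50,β), (x51,β)}
  {x50, x52} × {β} = {(x50,β), (x52,β)}
  {x50, x51} × {γ} = {(x50,γ), (x51,γ)}
  {x50, x52} × {γ} = {(x50,γ), (x52,γ)}
  {x52} × {α, β} = {(x52,α), (x52,β)}
  {x52} × {α, γ} = {(x52,α), (x52,γ)}
  {x52} × {β, γ} = {(x52,β), (x52,γ)}
  {x50} × {α, β, γ} = {(x50,α), (x50,β), (x50,γ)}
  {x50, x51, x52} × {α} = {(x50,α), (x51,α), (x52,α)}
  {x50, x51, x52} × {β} = {(x50,β), (x51,β), (x52,β)}
  {x50, x51, x52} × {γ} = {(x50,γ), (x51,γ), (x52,γ)}
  {x52} × {α, β, γ} = {(x52,α), (x52,β), (x52,γ)}
  {x50, x51} × {α, β} = {(x50,α), (x50,β), (x51,α), (x51,β)}
  {x50, x52} × {α, β} = {(x50,α), (x50,β), (x52,α), (x52,β)}
  {x50, x51} × {α, γ} = {(x50,α), (x50,γ), (x51,α), (x51,γ)}
  {x50, x52} × {α, γ} = {(x50,α), (x50,γ), (x52,α), (x52,γ)}
  {x50, x51} × {β, γ} = {(x50,β), (x50,γ), (x51,β), (x51,γ)}
  {x50, x52} × {β, γ} = {(x50,β), (x50,γ), (x52,β), (x52,γ)}
  {x50, x51} × {α, β, γ} = {(x50,α), (x50,β), (x50,γ), (x51,α), (x51,β), (x51,γ)}
  {x50, x52} × {α, β, γ} = {(x50,α), (x50,β), (x50,γ), (x52,α), (x52,β), (x52,γ)}
  {x50, x51, x52} × {α, β} = {(x50,α), (x50,β), (x51,α), (x51,β), (x52,α), (x52,β)}
  {x50, x51, x52} × {α, γ} = {(x50,α), (x50,γ), (x51,α), (x51,γ), (x52,α), (x52,γ)}
  {x50, x51, x52} × {β, γ} = {(x50,β), (x50,γ), (x51,β), (x51,γ), (x52,β), (x52,γ)}
  {x50, x51, x52} × {α, β, γ} = {(x50,α), (x50,β), (x50,γ), (x51,α), (x51,β), (x51,γ), (x52,α), (x52,β), (x52,γ)}
These 36 distinct sets form the basis B.
Close under arbitrary unions to get τ_{X×Y}; counting gives |τ_{X×Y}| = 216.


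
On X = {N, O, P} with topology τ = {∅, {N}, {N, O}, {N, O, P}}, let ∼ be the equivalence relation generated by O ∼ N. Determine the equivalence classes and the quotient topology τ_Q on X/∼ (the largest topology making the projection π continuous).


X/∼ = {[N=O], [P]}; |τ_Q| = 3.

Equivalence classes: [N=O], [P].
Quotient map π: X → X/∼ sends N ↦ [N=O], O ↦ [N=O], P ↦ [P].
For each subset V ⊆ X/∼, compute π^{-1}(V) ⊆ X and check whether π^{-1}(V) ∈ τ. V is open in τ_Q iff π^{-1}(V) ∈ τ.
  V = {}: π^{-1}(V) = ∅ ∈ τ ✓.
  V = {[N=O]}: π^{-1}(V) = {N, O} ∈ τ ✓.
  V = {[P]}: π^{-1}(V) = {P} ∉ τ ✗.
  V = {[N=O], [P]}: π^{-1}(V) = {N, O, P} ∈ τ ✓.
Open sets in the quotient: τ_Q = {{}, {[N=O]}, {[N=O], [P]}} (3 elements).


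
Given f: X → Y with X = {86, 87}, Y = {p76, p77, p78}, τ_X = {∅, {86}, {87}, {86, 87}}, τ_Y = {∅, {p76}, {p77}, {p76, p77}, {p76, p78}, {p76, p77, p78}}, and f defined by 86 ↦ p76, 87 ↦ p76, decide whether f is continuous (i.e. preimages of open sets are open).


f IS continuous.

Compute f^{-1}(U) for each U ∈ τ_Y:
  U = ∅: f^{-1}(U) = ∅ ∈ τ_X ✓.
  U = {p76}: f^{-1}(U) = {86, 87} ∈ τ_X ✓.
  U = {p77}: f^{-1}(U) = ∅ ∈ τ_X ✓.
  U = {p76, p77}: f^{-1}(U) = {86, 87} ∈ τ_X ✓.
  U = {p76, p78}: f^{-1}(U) = {86, 87} ∈ τ_X ✓.
  U = {p76, p77, p78}: f^{-1}(U) = {86, 87} ∈ τ_X ✓.
Every preimage lies in τ_X, so f IS continuous.


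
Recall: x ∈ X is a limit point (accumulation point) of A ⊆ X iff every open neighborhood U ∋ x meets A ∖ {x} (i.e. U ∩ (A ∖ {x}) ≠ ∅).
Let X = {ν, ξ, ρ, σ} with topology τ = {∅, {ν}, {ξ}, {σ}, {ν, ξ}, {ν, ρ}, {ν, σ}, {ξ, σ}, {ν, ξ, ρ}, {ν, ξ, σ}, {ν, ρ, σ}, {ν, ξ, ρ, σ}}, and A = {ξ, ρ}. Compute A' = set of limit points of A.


A' = ∅

For each x ∈ X, list the open sets U ∈ τ with x ∈ U, then check whether U ∩ (A ∖ {x}) ≠ ∅ for every such U.
  x = ν: open {ν} ∋ x has {ν} ∩ (A ∖ {ν}) = ∅, so x is NOT a limit point.
  x = ξ: open {ξ} ∋ x has {ξ} ∩ (A ∖ {ξ}) = ∅, so x is NOT a limit point.
  x = ρ: open {ν, ρ} ∋ x has {ν, ρ} ∩ (A ∖ {ρ}) = ∅, so x is NOT a limit point.
  x = σ: open {σ} ∋ x has {σ} ∩ (A ∖ {σ}) = ∅, so x is NOT a limit point.
Collecting: A' = ∅.


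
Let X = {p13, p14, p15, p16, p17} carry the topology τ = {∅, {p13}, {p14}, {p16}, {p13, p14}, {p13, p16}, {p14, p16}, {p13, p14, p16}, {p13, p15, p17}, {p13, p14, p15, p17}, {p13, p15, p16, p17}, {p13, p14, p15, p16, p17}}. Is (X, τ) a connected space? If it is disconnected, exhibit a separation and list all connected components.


(X, τ) is disconnected; components = [{p14}, {p16}, {p13, p15, p17}].

Find clopen sets (U ∈ τ with X ∖ U ∈ τ):
  U = ∅, X ∖ U = {p13, p14, p15, p16, p17} — both open, so U is clopen.
  U = {p14}, X ∖ U = {p13, p15, p16, p17} — both open, so U is clopen.
  U = {p16}, X ∖ U = {p13, p14, p15, p17} — both open, so U is clopen.
  U = {p14, p16}, X ∖ U = {p13, p15, p17} — both open, so U is clopen.
  U = {p13, p15, p17}, X ∖ U = {p14, p16} — both open, so U is clopen.
  U = {p13, p14, p15, p17}, X ∖ U = {p16} — both open, so U is clopen.
  U = {p13, p15, p16, p17}, X ∖ U = {p14} — both open, so U is clopen.
  U = {p13, p14, p15, p16, p17}, X ∖ U = ∅ — both open, so U is clopen.
Nontrivial clopen(s) exist: e.g. {p13, p14, p15, p17}. So (X, τ) is disconnected.
Compute connected components by grouping points that agree on all clopens:
  component: {p14}
  component: {p16}
  component: {p13, p15, p17}


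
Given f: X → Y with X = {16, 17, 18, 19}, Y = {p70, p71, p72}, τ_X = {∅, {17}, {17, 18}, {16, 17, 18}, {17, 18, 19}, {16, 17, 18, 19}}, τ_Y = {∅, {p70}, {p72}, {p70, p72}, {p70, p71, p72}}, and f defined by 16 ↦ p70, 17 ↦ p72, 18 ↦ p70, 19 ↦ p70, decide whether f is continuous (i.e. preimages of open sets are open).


f is NOT continuous.

Compute f^{-1}(U) for each U ∈ τ_Y:
  U = ∅: f^{-1}(U) = ∅ ∈ τ_X ✓.
  U = {p70}: f^{-1}(U) = {16, 18, 19} ∉ τ_X ✗.
  U = {p72}: f^{-1}(U) = {17} ∈ τ_X ✓.
  U = {p70, p72}: f^{-1}(U) = {16, 17, 18, 19} ∈ τ_X ✓.
  U = {p70, p71, p72}: f^{-1}(U) = {16, 17, 18, 19} ∈ τ_X ✓.
Found U = {p70} with f^{-1}(U) = {16, 18, 19} not in τ_X. Therefore f is NOT continuous.


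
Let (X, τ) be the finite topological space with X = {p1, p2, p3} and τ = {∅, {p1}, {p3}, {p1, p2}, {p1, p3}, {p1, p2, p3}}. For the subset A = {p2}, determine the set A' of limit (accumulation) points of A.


A' = ∅

For each x ∈ X, list the open sets U ∈ τ with x ∈ U, then check whether U ∩ (A ∖ {x}) ≠ ∅ for every such U.
  x = p1: open {p1} ∋ x has {p1} ∩ (A ∖ {p1}) = ∅, so x is NOT a limit point.
  x = p2: open {p1, p2} ∋ x has {p1, p2} ∩ (A ∖ {p2}) = ∅, so x is NOT a limit point.
  x = p3: open {p3} ∋ x has {p3} ∩ (A ∖ {p3}) = ∅, so x is NOT a limit point.
Collecting: A' = ∅.


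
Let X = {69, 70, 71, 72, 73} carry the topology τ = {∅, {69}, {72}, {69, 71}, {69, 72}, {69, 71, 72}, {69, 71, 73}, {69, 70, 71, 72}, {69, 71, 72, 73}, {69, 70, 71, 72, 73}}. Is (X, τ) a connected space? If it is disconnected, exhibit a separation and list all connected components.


(X, τ) is connected.

Find clopen sets (U ∈ τ with X ∖ U ∈ τ):
  U = ∅, X ∖ U = {69, 70, 71, 72, 73} — both open, so U is clopen.
  U = {69, 70, 71, 72, 73}, X ∖ U = ∅ — both open, so U is clopen.
Only trivial clopens (∅ and X) exist, so (X, τ) is connected.
Compute connected components by grouping points that agree on all clopens:
  component: {69, 70, 71, 72, 73}


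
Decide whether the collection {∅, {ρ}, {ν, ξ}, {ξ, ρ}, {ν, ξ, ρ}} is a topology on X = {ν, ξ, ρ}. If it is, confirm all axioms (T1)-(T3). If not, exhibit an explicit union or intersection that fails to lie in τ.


τ is NOT a topology on X.

Axiom (T1): ∅ ∈ τ? Yes; X ∈ τ? Yes.
Axiom (T2/T3): check pairwise unions and intersections of members of τ.
Counterexample for (T3): {ν, ξ} ∩ {ξ, ρ} = {ξ} ∉ τ. Therefore τ is NOT a topology.


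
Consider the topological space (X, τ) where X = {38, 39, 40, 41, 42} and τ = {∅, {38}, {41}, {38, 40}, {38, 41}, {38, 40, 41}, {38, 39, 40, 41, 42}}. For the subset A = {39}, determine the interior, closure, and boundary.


int(A) = ∅, cl(A) = {39, 42}, ∂A = {39, 42}.

Closed sets in (X, τ) are complements of opens:
  closed(X, τ) = {∅, {39, 42}, {39, 40, 42}, {39, 41, 42}, {38, 39, 40, 42}, {39, 40, 41, 42}, {38, 39, 40, 41, 42}}.
int(A) = ⋃ {U ∈ τ : U ⊆ A}. Opens contained in A: ∅.
Taking the union of these: int(A) = ∅.
cl(A) = ⋂ {C closed : A ⊆ C}. Closed sets containing A: {39, 42}, {39, 40, 42}, {39, 41, 42}, {38, 39, 40, 42}, {39, 40, 41, 42}, {38, 39, 40, 41, 42}.
Intersecting these: cl(A) = {39, 42}.
∂A = cl(A) ∖ int(A) = {39, 42} ∖ ∅ = {39, 42}.


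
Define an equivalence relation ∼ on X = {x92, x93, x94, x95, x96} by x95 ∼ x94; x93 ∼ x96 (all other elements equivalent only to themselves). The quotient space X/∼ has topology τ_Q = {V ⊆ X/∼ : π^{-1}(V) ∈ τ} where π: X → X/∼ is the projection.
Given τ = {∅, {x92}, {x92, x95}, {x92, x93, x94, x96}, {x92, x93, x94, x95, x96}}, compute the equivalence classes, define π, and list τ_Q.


X/∼ = {[x92], [x93=x96], [x94=x95]}; |τ_Q| = 3.

Equivalence classes: [x92], [x93=x96], [x94=x95].
Quotient map π: X → X/∼ sends x92 ↦ [x92], x93 ↦ [x93=x96], x94 ↦ [x94=x95], x95 ↦ [x94=x95], x96 ↦ [x93=x96].
For each subset V ⊆ X/∼, compute π^{-1}(V) ⊆ X and check whether π^{-1}(V) ∈ τ. V is open in τ_Q iff π^{-1}(V) ∈ τ.
  V = {}: π^{-1}(V) = ∅ ∈ τ ✓.
  V = {[x92]}: π^{-1}(V) = {x92} ∈ τ ✓.
  V = {[x93=x96]}: π^{-1}(V) = {x93, x96} ∉ τ ✗.
  V = {[x92], [x93=x96]}: π^{-1}(V) = {x92, x93, x96} ∉ τ ✗.
  V = {[x94=x95]}: π^{-1}(V) = {x94, x95} ∉ τ ✗.
  V = {[x92], [x94=x95]}: π^{-1}(V) = {x92, x94, x95} ∉ τ ✗.
  V = {[x93=x96], [x94=x95]}: π^{-1}(V) = {x93, x94, x95, x96} ∉ τ ✗.
  V = {[x92], [x93=x96], [x94=x95]}: π^{-1}(V) = {x92, x93, x94, x95, x96} ∈ τ ✓.
Open sets in the quotient: τ_Q = {{}, {[x92]}, {[x92], [x93=x96], [x94=x95]}} (3 elements).


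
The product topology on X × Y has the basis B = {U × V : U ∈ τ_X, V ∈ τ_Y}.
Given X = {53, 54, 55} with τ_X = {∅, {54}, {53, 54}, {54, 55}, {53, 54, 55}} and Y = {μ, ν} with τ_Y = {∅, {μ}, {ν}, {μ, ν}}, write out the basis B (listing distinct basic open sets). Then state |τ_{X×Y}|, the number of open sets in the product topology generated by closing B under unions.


Basis B = {∅ × ∅, {54} × {μ}, {54} × {ν}, {53, 54} × {μ}, {53, 54} × {ν}, {54} × {μ, ν}, {54, 55} × {μ}, {54, 55} × {ν}, {53, 54, 55} × {μ}, {53, 54, 55} × {ν}, {53, 54} × {μ, ν}, {54, 55} × {μ, ν}, {53, 54, 55} × {μ, ν}}; |τ_{X×Y}| = 25.

Enumerate products U × V with U ∈ τ_X, V ∈ τ_Y (deduplicated):
  ∅ × ∅ = {} (∅)
  {54} × {μ} = {(54,μ)}
  {54} × {ν} = {(54,ν)}
  {53, 54} × {μ} = {(53,μ), (54,μ)}
  {53, 54} × {ν} = {(53,ν), (54,ν)}
  {54} × {μ, ν} = {(54,μ), (54,ν)}
  {54, 55} × {μ} = {(54,μ), (55,μ)}
  {54, 55} × {ν} = {(54,ν), (55,ν)}
  {53, 54, 55} × {μ} = {(53,μ), (54,μ), (55,μ)}
  {53, 54, 55} × {ν} = {(53,ν), (54,ν), (55,ν)}
  {53, 54} × {μ, ν} = {(53,μ), (53,ν), (54,μ), (54,ν)}
  {54, 55} × {μ, ν} = {(54,μ), (54,ν), (55,μ), (55,ν)}
  {53, 54, 55} × {μ, ν} = {(53,μ), (53,ν), (54,μ), (54,ν), (55,μ), (55,ν)}
These 13 distinct sets form the basis B.
Close under arbitrary unions to get τ_{X×Y}; counting gives |τ_{X×Y}| = 25.


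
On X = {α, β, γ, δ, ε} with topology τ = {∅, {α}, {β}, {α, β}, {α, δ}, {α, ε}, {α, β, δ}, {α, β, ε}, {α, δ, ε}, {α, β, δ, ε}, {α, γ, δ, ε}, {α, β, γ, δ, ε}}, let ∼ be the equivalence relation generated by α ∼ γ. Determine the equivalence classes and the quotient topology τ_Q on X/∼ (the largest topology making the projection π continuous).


X/∼ = {[α=γ], [β], [δ], [ε]}; |τ_Q| = 4.

Equivalence classes: [α=γ], [β], [δ], [ε].
Quotient map π: X → X/∼ sends α ↦ [α=γ], β ↦ [β], γ ↦ [α=γ], δ ↦ [δ], ε ↦ [ε].
For each subset V ⊆ X/∼, compute π^{-1}(V) ⊆ X and check whether π^{-1}(V) ∈ τ. V is open in τ_Q iff π^{-1}(V) ∈ τ.
  V = {}: π^{-1}(V) = ∅ ∈ τ ✓.
  V = {[α=γ]}: π^{-1}(V) = {α, γ} ∉ τ ✗.
  V = {[β]}: π^{-1}(V) = {β} ∈ τ ✓.
  V = {[α=γ], [β]}: π^{-1}(V) = {α, β, γ} ∉ τ ✗.
  V = {[δ]}: π^{-1}(V) = {δ} ∉ τ ✗.
  V = {[α=γ], [δ]}: π^{-1}(V) = {α, γ, δ} ∉ τ ✗.
  V = {[β], [δ]}: π^{-1}(V) = {β, δ} ∉ τ ✗.
  V = {[α=γ], [β], [δ]}: π^{-1}(V) = {α, β, γ, δ} ∉ τ ✗.
  V = {[ε]}: π^{-1}(V) = {ε} ∉ τ ✗.
  V = {[α=γ], [ε]}: π^{-1}(V) = {α, γ, ε} ∉ τ ✗.
  V = {[β], [ε]}: π^{-1}(V) = {β, ε} ∉ τ ✗.
  V = {[α=γ], [β], [ε]}: π^{-1}(V) = {α, β, γ, ε} ∉ τ ✗.
  V = {[δ], [ε]}: π^{-1}(V) = {δ, ε} ∉ τ ✗.
  V = {[α=γ], [δ], [ε]}: π^{-1}(V) = {α, γ, δ, ε} ∈ τ ✓.
  V = {[β], [δ], [ε]}: π^{-1}(V) = {β, δ, ε} ∉ τ ✗.
  V = {[α=γ], [β], [δ], [ε]}: π^{-1}(V) = {α, β, γ, δ, ε} ∈ τ ✓.
Open sets in the quotient: τ_Q = {{}, {[β]}, {[α=γ], [δ], [ε]}, {[α=γ], [β], [δ], [ε]}} (4 elements).


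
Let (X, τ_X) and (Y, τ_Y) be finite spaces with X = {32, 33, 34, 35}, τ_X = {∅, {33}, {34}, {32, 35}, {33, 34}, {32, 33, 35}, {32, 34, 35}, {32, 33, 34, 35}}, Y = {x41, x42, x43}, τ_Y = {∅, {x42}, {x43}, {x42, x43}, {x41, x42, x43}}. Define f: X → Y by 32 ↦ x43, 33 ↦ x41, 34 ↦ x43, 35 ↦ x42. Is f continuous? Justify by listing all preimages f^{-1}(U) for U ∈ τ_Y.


f is NOT continuous.

Compute f^{-1}(U) for each U ∈ τ_Y:
  U = ∅: f^{-1}(U) = ∅ ∈ τ_X ✓.
  U = {x42}: f^{-1}(U) = {35} ∉ τ_X ✗.
  U = {x43}: f^{-1}(U) = {32, 34} ∉ τ_X ✗.
  U = {x42, x43}: f^{-1}(U) = {32, 34, 35} ∈ τ_X ✓.
  U = {x41, x42, x43}: f^{-1}(U) = {32, 33, 34, 35} ∈ τ_X ✓.
Found U = {x42} with f^{-1}(U) = {35} not in τ_X. Therefore f is NOT continuous.


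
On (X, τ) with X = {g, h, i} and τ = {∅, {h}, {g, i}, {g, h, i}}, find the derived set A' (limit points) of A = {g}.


A' = {i}

For each x ∈ X, list the open sets U ∈ τ with x ∈ U, then check whether U ∩ (A ∖ {x}) ≠ ∅ for every such U.
  x = g: open {g, i} ∋ x has {g, i} ∩ (A ∖ {g}) = ∅, so x is NOT a limit point.
  x = h: open {h} ∋ x has {h} ∩ (A ∖ {h}) = ∅, so x is NOT a limit point.
  x = i: opens ∋ x are {g, i}, {g, h, i}; each meets A ∖ {i}, so x IS a limit point.
Collecting: A' = {i}.


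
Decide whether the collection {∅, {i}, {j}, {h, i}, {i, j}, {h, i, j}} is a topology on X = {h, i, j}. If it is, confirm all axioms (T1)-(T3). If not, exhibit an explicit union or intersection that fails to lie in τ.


τ IS a topology on X.

Axiom (T1): ∅ ∈ τ? Yes; X ∈ τ? Yes.
Axiom (T2/T3): check pairwise unions and intersections of members of τ.
All pairwise intersections and unions checked — each lies in τ. Therefore τ satisfies (T1), (T2), (T3): it IS a topology on X.


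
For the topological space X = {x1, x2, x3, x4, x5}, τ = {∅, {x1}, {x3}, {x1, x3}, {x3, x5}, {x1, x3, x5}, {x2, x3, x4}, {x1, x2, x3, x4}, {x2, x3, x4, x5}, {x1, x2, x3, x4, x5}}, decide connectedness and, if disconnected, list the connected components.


(X, τ) is disconnected; components = [{x1}, {x2, x3, x4, x5}].

Find clopen sets (U ∈ τ with X ∖ U ∈ τ):
  U = ∅, X ∖ U = {x1, x2, x3, x4, x5} — both open, so U is clopen.
  U = {x1}, X ∖ U = {x2, x3, x4, x5} — both open, so U is clopen.
  U = {x2, x3, x4, x5}, X ∖ U = {x1} — both open, so U is clopen.
  U = {x1, x2, x3, x4, x5}, X ∖ U = ∅ — both open, so U is clopen.
Nontrivial clopen(s) exist: e.g. {x2, x3, x4, x5}. So (X, τ) is disconnected.
Compute connected components by grouping points that agree on all clopens:
  component: {x1}
  component: {x2, x3, x4, x5}


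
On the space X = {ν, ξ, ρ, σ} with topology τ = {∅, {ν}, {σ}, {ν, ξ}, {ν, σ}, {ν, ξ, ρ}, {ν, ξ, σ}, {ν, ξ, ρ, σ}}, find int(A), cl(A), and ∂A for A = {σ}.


int(A) = {σ}, cl(A) = {σ}, ∂A = ∅.

Closed sets in (X, τ) are complements of opens:
  closed(X, τ) = {∅, {ρ}, {σ}, {ξ, ρ}, {ρ, σ}, {ν, ξ, ρ}, {ξ, ρ, σ}, {ν, ξ, ρ, σ}}.
int(A) = ⋃ {U ∈ τ : U ⊆ A}. Opens contained in A: ∅, {σ}.
Taking the union of these: int(A) = {σ}.
cl(A) = ⋂ {C closed : A ⊆ C}. Closed sets containing A: {σ}, {ρ, σ}, {ξ, ρ, σ}, {ν, ξ, ρ, σ}.
Intersecting these: cl(A) = {σ}.
∂A = cl(A) ∖ int(A) = {σ} ∖ {σ} = ∅.


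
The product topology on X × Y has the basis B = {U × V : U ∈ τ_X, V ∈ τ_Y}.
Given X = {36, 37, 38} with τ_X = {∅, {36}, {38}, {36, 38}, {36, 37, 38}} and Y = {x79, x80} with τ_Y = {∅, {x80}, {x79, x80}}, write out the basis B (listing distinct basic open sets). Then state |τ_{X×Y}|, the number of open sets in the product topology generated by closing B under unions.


Basis B = {∅ × ∅, {36} × {x80}, {38} × {x80}, {36} × {x79, x80}, {36, 38} × {x80}, {38} × {x79, x80}, {36, 37, 38} × {x80}, {36, 38} × {x79, x80}, {36, 37, 38} × {x79, x80}}; |τ_{X×Y}| = 14.

Enumerate products U × V with U ∈ τ_X, V ∈ τ_Y (deduplicated):
  ∅ × ∅ = {} (∅)
  {36} × {x80} = {(36,x80)}
  {38} × {x80} = {(38,x80)}
  {36} × {x79, x80} = {(36,x79), (36,x80)}
  {36, 38} × {x80} = {(36,x80), (38,x80)}
  {38} × {x79, x80} = {(38,x79), (38,x80)}
  {36, 37, 38} × {x80} = {(36,x80), (37,x80), (38,x80)}
  {36, 38} × {x79, x80} = {(36,x79), (36,x80), (38,x79), (38,x80)}
  {36, 37, 38} × {x79, x80} = {(36,x79), (36,x80), (37,x79), (37,x80), (38,x79), (38,x80)}
These 9 distinct sets form the basis B.
Close under arbitrary unions to get τ_{X×Y}; counting gives |τ_{X×Y}| = 14.


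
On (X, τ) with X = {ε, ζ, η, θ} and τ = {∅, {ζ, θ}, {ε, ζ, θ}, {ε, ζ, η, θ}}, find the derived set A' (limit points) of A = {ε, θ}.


A' = {ε, ζ, η}

For each x ∈ X, list the open sets U ∈ τ with x ∈ U, then check whether U ∩ (A ∖ {x}) ≠ ∅ for every such U.
  x = ε: opens ∋ x are {ε, ζ, θ}, {ε, ζ, η, θ}; each meets A ∖ {ε}, so x IS a limit point.
  x = ζ: opens ∋ x are {ζ, θ}, {ε, ζ, θ}, {ε, ζ, η, θ}; each meets A ∖ {ζ}, so x IS a limit point.
  x = η: opens ∋ x are {ε, ζ, η, θ}; each meets A ∖ {η}, so x IS a limit point.
  x = θ: open {ζ, θ} ∋ x has {ζ, θ} ∩ (A ∖ {θ}) = ∅, so x is NOT a limit point.
Collecting: A' = {ε, ζ, η}.


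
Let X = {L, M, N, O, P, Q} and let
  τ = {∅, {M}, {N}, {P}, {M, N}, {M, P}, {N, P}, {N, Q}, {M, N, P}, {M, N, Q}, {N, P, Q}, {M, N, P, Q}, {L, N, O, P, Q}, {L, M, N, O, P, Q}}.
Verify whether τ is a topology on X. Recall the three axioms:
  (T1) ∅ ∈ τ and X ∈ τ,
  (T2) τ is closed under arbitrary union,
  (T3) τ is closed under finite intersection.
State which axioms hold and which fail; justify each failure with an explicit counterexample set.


τ IS a topology on X.

Axiom (T1): ∅ ∈ τ? Yes; X ∈ τ? Yes.
Axiom (T2/T3): check pairwise unions and intersections of members of τ.
All pairwise intersections and unions checked — each lies in τ. Therefore τ satisfies (T1), (T2), (T3): it IS a topology on X.


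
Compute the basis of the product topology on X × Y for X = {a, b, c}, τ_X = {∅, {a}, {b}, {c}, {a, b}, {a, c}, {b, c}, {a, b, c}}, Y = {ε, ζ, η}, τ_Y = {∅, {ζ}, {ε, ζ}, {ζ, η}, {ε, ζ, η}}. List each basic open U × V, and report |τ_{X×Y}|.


Basis B = {∅ × ∅, {a} × {ζ}, {b} × {ζ}, {c} × {ζ}, {a} × {ε, ζ}, {a} × {ζ, η}, {a, b} × {ζ}, {a, c} × {ζ}, {b} × {ε, ζ}, {b} × {ζ, η}, {b, c} × {ζ}, {c} × {ε, ζ}, {c} × {ζ, η}, {a} × {ε, ζ, η}, {a, b, c} × {ζ}, {b} × {ε, ζ, η}, {c} × {ε, ζ, η}, {a, b} × {ε, ζ}, {a, c} × {ε, ζ}, {a, b} × {ζ, η}, {a, c} × {ζ, η}, {b, c} × {ε, ζ}, {b, c} × {ζ, η}, {a, b} × {ε, ζ, η}, {a, c} × {ε, ζ, η}, {a, b, c} × {ε, ζ}, {a, b, c} × {ζ, η}, {b, c} × {ε, ζ, η}, {a, b, c} × {ε, ζ, η}}; |τ_{X×Y}| = 125.

Enumerate products U × V with U ∈ τ_X, V ∈ τ_Y (deduplicated):
  ∅ × ∅ = {} (∅)
  {a} × {ζ} = {(a,ζ)}
  {b} × {ζ} = {(b,ζ)}
  {c} × {ζ} = {(c,ζ)}
  {a} × {ε, ζ} = {(a,ε), (a,ζ)}
  {a} × {ζ, η} = {(a,ζ), (a,η)}
  {a, b} × {ζ} = {(a,ζ), (b,ζ)}
  {a, c} × {ζ} = {(a,ζ), (c,ζ)}
  {b} × {ε, ζ} = {(b,ε), (b,ζ)}
  {b} × {ζ, η} = {(b,ζ), (b,η)}
  {b, c} × {ζ} = {(b,ζ), (c,ζ)}
  {c} × {ε, ζ} = {(c,ε), (c,ζ)}
  {c} × {ζ, η} = {(c,ζ), (c,η)}
  {a} × {ε, ζ, η} = {(a,ε), (a,ζ), (a,η)}
  {a, b, c} × {ζ} = {(a,ζ), (b,ζ), (c,ζ)}
  {b} × {ε, ζ, η} = {(b,ε), (b,ζ), (b,η)}
  {c} × {ε, ζ, η} = {(c,ε), (c,ζ), (c,η)}
  {a, b} × {ε, ζ} = {(a,ε), (a,ζ), (b,ε), (b,ζ)}
  {a, c} × {ε, ζ} = {(a,ε), (a,ζ), (c,ε), (c,ζ)}
  {a, b} × {ζ, η} = {(a,ζ), (a,η), (b,ζ), (b,η)}
  {a, c} × {ζ, η} = {(a,ζ), (a,η), (c,ζ), (c,η)}
  {b, c} × {ε, ζ} = {(b,ε), (b,ζ), (c,ε), (c,ζ)}
  {b, c} × {ζ, η} = {(b,ζ), (b,η), (c,ζ), (c,η)}
  {a, b} × {ε, ζ, η} = {(a,ε), (a,ζ), (a,η), (b,ε), (b,ζ), (b,η)}
  {a, c} × {ε, ζ, η} = {(a,ε), (a,ζ), (a,η), (c,ε), (c,ζ), (c,η)}
  {a, b, c} × {ε, ζ} = {(a,ε), (a,ζ), (b,ε), (b,ζ), (c,ε), (c,ζ)}
  {a, b, c} × {ζ, η} = {(a,ζ), (a,η), (b,ζ), (b,η), (c,ζ), (c,η)}
  {b, c} × {ε, ζ, η} = {(b,ε), (b,ζ), (b,η), (c,ε), (c,ζ), (c,η)}
  {a, b, c} × {ε, ζ, η} = {(a,ε), (a,ζ), (a,η), (b,ε), (b,ζ), (b,η), (c,ε), (c,ζ), (c,η)}
These 29 distinct sets form the basis B.
Close under arbitrary unions to get τ_{X×Y}; counting gives |τ_{X×Y}| = 125.


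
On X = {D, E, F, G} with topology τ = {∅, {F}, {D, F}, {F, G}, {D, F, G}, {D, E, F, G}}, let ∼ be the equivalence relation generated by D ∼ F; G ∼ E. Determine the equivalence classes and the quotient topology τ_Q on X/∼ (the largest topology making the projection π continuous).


X/∼ = {[D=F], [E=G]}; |τ_Q| = 3.

Equivalence classes: [D=F], [E=G].
Quotient map π: X → X/∼ sends D ↦ [D=F], E ↦ [E=G], F ↦ [D=F], G ↦ [E=G].
For each subset V ⊆ X/∼, compute π^{-1}(V) ⊆ X and check whether π^{-1}(V) ∈ τ. V is open in τ_Q iff π^{-1}(V) ∈ τ.
  V = {}: π^{-1}(V) = ∅ ∈ τ ✓.
  V = {[D=F]}: π^{-1}(V) = {D, F} ∈ τ ✓.
  V = {[E=G]}: π^{-1}(V) = {E, G} ∉ τ ✗.
  V = {[D=F], [E=G]}: π^{-1}(V) = {D, E, F, G} ∈ τ ✓.
Open sets in the quotient: τ_Q = {{}, {[D=F]}, {[D=F], [E=G]}} (3 elements).


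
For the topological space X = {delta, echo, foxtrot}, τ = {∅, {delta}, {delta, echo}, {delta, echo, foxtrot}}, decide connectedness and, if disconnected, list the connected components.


(X, τ) is connected.

Find clopen sets (U ∈ τ with X ∖ U ∈ τ):
  U = ∅, X ∖ U = {delta, echo, foxtrot} — both open, so U is clopen.
  U = {delta, echo, foxtrot}, X ∖ U = ∅ — both open, so U is clopen.
Only trivial clopens (∅ and X) exist, so (X, τ) is connected.
Compute connected components by grouping points that agree on all clopens:
  component: {delta, echo, foxtrot}


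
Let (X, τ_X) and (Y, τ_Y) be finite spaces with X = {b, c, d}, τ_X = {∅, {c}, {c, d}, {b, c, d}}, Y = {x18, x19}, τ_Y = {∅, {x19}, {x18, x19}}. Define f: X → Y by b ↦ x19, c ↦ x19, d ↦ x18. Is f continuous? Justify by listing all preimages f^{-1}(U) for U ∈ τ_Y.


f is NOT continuous.

Compute f^{-1}(U) for each U ∈ τ_Y:
  U = ∅: f^{-1}(U) = ∅ ∈ τ_X ✓.
  U = {x19}: f^{-1}(U) = {b, c} ∉ τ_X ✗.
  U = {x18, x19}: f^{-1}(U) = {b, c, d} ∈ τ_X ✓.
Found U = {x19} with f^{-1}(U) = {b, c} not in τ_X. Therefore f is NOT continuous.


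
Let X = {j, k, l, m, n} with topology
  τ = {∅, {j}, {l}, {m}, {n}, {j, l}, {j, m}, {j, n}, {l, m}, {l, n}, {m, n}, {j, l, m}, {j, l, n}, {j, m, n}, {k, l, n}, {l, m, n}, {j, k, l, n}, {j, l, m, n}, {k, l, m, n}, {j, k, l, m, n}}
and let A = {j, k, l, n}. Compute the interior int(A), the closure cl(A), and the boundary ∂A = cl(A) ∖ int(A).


int(A) = {j, k, l, n}, cl(A) = {j, k, l, n}, ∂A = ∅.

Closed sets in (X, τ) are complements of opens:
  closed(X, τ) = {∅, {j}, {k}, {m}, {j, k}, {j, m}, {k, l}, {k, m}, {k, n}, {j, k, l}, {j, k, m}, {j, k, n}, {k, l, m}, {k, l, n}, {k, m, n}, {j, k, l, m}, {j, k, l, n}, {j, k, m, n}, {k, l, m, n}, {j, k, l, m, n}}.
int(A) = ⋃ {U ∈ τ : U ⊆ A}. Opens contained in A: ∅, {j}, {l}, {n}, {j, l}, {j, n}, {l, n}, {j, l, n}, {k, l, n}, {j, k, l, n}.
Taking the union of these: int(A) = {j, k, l, n}.
cl(A) = ⋂ {C closed : A ⊆ C}. Closed sets containing A: {j, k, l, n}, {j, k, l, m, n}.
Intersecting these: cl(A) = {j, k, l, n}.
∂A = cl(A) ∖ int(A) = {j, k, l, n} ∖ {j, k, l, n} = ∅.


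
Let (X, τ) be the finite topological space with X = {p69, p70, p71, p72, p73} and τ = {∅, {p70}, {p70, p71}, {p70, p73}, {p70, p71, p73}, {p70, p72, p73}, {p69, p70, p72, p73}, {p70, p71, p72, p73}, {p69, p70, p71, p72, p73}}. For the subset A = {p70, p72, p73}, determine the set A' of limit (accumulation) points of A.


A' = {p69, p71, p72, p73}

For each x ∈ X, list the open sets U ∈ τ with x ∈ U, then check whether U ∩ (A ∖ {x}) ≠ ∅ for every such U.
  x = p69: opens ∋ x are {p69, p70, p72, p73}, {p69, p70, p71, p72, p73}; each meets A ∖ {p69}, so x IS a limit point.
  x = p70: open {p70} ∋ x has {p70} ∩ (A ∖ {p70}) = ∅, so x is NOT a limit point.
  x = p71: opens ∋ x are {p70, p71}, {p70, p71, p73}, {p70, p71, p72, p73}, {p69, p70, p71, p72, p73}; each meets A ∖ {p71}, so x IS a limit point.
  x = p72: opens ∋ x are {p70, p72, p73}, {p69, p70, p72, p73}, {p70, p71, p72, p73}, {p69, p70, p71, p72, p73}; each meets A ∖ {p72}, so x IS a limit point.
  x = p73: opens ∋ x are {p70, p73}, {p70, p71, p73}, {p70, p72, p73}, {p69, p70, p72, p73}, {p70, p71, p72, p73}, {p69, p70, p71, p72, p73}; each meets A ∖ {p73}, so x IS a limit point.
Collecting: A' = {p69, p71, p72, p73}.


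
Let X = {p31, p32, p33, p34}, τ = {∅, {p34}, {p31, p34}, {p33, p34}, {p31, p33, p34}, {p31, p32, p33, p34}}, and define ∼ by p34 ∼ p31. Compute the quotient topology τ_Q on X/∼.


X/∼ = {[p31=p34], [p32], [p33]}; |τ_Q| = 4.

Equivalence classes: [p31=p34], [p32], [p33].
Quotient map π: X → X/∼ sends p31 ↦ [p31=p34], p32 ↦ [p32], p33 ↦ [p33], p34 ↦ [p31=p34].
For each subset V ⊆ X/∼, compute π^{-1}(V) ⊆ X and check whether π^{-1}(V) ∈ τ. V is open in τ_Q iff π^{-1}(V) ∈ τ.
  V = {}: π^{-1}(V) = ∅ ∈ τ ✓.
  V = {[p31=p34]}: π^{-1}(V) = {p31, p34} ∈ τ ✓.
  V = {[p32]}: π^{-1}(V) = {p32} ∉ τ ✗.
  V = {[p31=p34], [p32]}: π^{-1}(V) = {p31, p32, p34} ∉ τ ✗.
  V = {[p33]}: π^{-1}(V) = {p33} ∉ τ ✗.
  V = {[p31=p34], [p33]}: π^{-1}(V) = {p31, p33, p34} ∈ τ ✓.
  V = {[p32], [p33]}: π^{-1}(V) = {p32, p33} ∉ τ ✗.
  V = {[p31=p34], [p32], [p33]}: π^{-1}(V) = {p31, p32, p33, p34} ∈ τ ✓.
Open sets in the quotient: τ_Q = {{}, {[p31=p34]}, {[p31=p34], [p33]}, {[p31=p34], [p32], [p33]}} (4 elements).


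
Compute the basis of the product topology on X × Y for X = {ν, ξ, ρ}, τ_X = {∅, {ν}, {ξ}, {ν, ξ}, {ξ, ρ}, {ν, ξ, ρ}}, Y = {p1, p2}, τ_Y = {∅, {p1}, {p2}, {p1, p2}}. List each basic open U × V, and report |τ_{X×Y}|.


Basis B = {∅ × ∅, {ν} × {p1}, {ν} × {p2}, {ξ} × {p1}, {ξ} × {p2}, {ν} × {p1, p2}, {ν, ξ} × {p1}, {ν, ξ} × {p2}, {ξ} × {p1, p2}, {ξ, ρ} × {p1}, {ξ, ρ} × {p2}, {ν, ξ, ρ} × {p1}, {ν, ξ, ρ} × {p2}, {ν, ξ} × {p1, p2}, {ξ, ρ} × {p1, p2}, {ν, ξ, ρ} × {p1, p2}}; |τ_{X×Y}| = 36.

Enumerate products U × V with U ∈ τ_X, V ∈ τ_Y (deduplicated):
  ∅ × ∅ = {} (∅)
  {ν} × {p1} = {(ν,p1)}
  {ν} × {p2} = {(ν,p2)}
  {ξ} × {p1} = {(ξ,p1)}
  {ξ} × {p2} = {(ξ,p2)}
  {ν} × {p1, p2} = {(ν,p1), (ν,p2)}
  {ν, ξ} × {p1} = {(ν,p1), (ξ,p1)}
  {ν, ξ} × {p2} = {(ν,p2), (ξ,p2)}
  {ξ} × {p1, p2} = {(ξ,p1), (ξ,p2)}
  {ξ, ρ} × {p1} = {(ξ,p1), (ρ,p1)}
  {ξ, ρ} × {p2} = {(ξ,p2), (ρ,p2)}
  {ν, ξ, ρ} × {p1} = {(ν,p1), (ξ,p1), (ρ,p1)}
  {ν, ξ, ρ} × {p2} = {(ν,p2), (ξ,p2), (ρ,p2)}
  {ν, ξ} × {p1, p2} = {(ν,p1), (ν,p2), (ξ,p1), (ξ,p2)}
  {ξ, ρ} × {p1, p2} = {(ξ,p1), (ξ,p2), (ρ,p1), (ρ,p2)}
  {ν, ξ, ρ} × {p1, p2} = {(ν,p1), (ν,p2), (ξ,p1), (ξ,p2), (ρ,p1), (ρ,p2)}
These 16 distinct sets form the basis B.
Close under arbitrary unions to get τ_{X×Y}; counting gives |τ_{X×Y}| = 36.


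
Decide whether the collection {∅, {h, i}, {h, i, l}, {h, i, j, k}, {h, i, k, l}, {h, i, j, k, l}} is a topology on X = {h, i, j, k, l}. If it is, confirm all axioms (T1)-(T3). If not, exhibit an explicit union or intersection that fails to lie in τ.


τ is NOT a topology on X.

Axiom (T1): ∅ ∈ τ? Yes; X ∈ τ? Yes.
Axiom (T2/T3): check pairwise unions and intersections of members of τ.
Counterexample for (T3): {h, i, j, k} ∩ {h, i, k, l} = {h, i, k} ∉ τ. Therefore τ is NOT a topology.


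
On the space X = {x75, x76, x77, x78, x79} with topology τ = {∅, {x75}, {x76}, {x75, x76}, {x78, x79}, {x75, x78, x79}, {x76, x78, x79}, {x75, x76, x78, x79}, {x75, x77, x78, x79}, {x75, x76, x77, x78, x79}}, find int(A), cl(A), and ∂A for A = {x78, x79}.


int(A) = {x78, x79}, cl(A) = {x77, x78, x79}, ∂A = {x77}.

Closed sets in (X, τ) are complements of opens:
  closed(X, τ) = {∅, {x76}, {x77}, {x75, x77}, {x76, x77}, {x75, x76, x77}, {x77, x78, x79}, {x75, x77, x78, x79}, {x76, x77, x78, x79}, {x75, x76, x77, x78, x79}}.
int(A) = ⋃ {U ∈ τ : U ⊆ A}. Opens contained in A: ∅, {x78, x79}.
Taking the union of these: int(A) = {x78, x79}.
cl(A) = ⋂ {C closed : A ⊆ C}. Closed sets containing A: {x77, x78, x79}, {x75, x77, x78, x79}, {x76, x77, x78, x79}, {x75, x76, x77, x78, x79}.
Intersecting these: cl(A) = {x77, x78, x79}.
∂A = cl(A) ∖ int(A) = {x77, x78, x79} ∖ {x78, x79} = {x77}.


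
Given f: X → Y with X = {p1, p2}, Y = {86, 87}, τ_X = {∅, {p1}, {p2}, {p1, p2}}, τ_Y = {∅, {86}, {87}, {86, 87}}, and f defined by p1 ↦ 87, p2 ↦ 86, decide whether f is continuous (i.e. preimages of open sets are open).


f IS continuous.

Compute f^{-1}(U) for each U ∈ τ_Y:
  U = ∅: f^{-1}(U) = ∅ ∈ τ_X ✓.
  U = {86}: f^{-1}(U) = {p2} ∈ τ_X ✓.
  U = {87}: f^{-1}(U) = {p1} ∈ τ_X ✓.
  U = {86, 87}: f^{-1}(U) = {p1, p2} ∈ τ_X ✓.
Every preimage lies in τ_X, so f IS continuous.


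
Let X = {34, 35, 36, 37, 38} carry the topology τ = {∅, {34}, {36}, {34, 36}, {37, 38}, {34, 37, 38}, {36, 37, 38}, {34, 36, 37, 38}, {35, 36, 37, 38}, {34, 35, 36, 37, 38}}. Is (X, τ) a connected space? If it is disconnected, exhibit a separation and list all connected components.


(X, τ) is disconnected; components = [{34}, {35, 36, 37, 38}].

Find clopen sets (U ∈ τ with X ∖ U ∈ τ):
  U = ∅, X ∖ U = {34, 35, 36, 37, 38} — both open, so U is clopen.
  U = {34}, X ∖ U = {35, 36, 37, 38} — both open, so U is clopen.
  U = {35, 36, 37, 38}, X ∖ U = {34} — both open, so U is clopen.
  U = {34, 35, 36, 37, 38}, X ∖ U = ∅ — both open, so U is clopen.
Nontrivial clopen(s) exist: e.g. {34}. So (X, τ) is disconnected.
Compute connected components by grouping points that agree on all clopens:
  component: {34}
  component: {35, 36, 37, 38}


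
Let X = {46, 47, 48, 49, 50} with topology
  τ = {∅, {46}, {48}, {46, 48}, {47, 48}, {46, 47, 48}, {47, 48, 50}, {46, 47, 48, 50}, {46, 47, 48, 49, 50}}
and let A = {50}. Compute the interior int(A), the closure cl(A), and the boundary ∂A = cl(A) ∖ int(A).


int(A) = ∅, cl(A) = {49, 50}, ∂A = {49, 50}.

Closed sets in (X, τ) are complements of opens:
  closed(X, τ) = {∅, {49}, {46, 49}, {49, 50}, {46, 49, 50}, {47, 49, 50}, {46, 47, 49, 50}, {47, 48, 49, 50}, {46, 47, 48, 49, 50}}.
int(A) = ⋃ {U ∈ τ : U ⊆ A}. Opens contained in A: ∅.
Taking the union of these: int(A) = ∅.
cl(A) = ⋂ {C closed : A ⊆ C}. Closed sets containing A: {49, 50}, {46, 49, 50}, {47, 49, 50}, {46, 47, 49, 50}, {47, 48, 49, 50}, {46, 47, 48, 49, 50}.
Intersecting these: cl(A) = {49, 50}.
∂A = cl(A) ∖ int(A) = {49, 50} ∖ ∅ = {49, 50}.


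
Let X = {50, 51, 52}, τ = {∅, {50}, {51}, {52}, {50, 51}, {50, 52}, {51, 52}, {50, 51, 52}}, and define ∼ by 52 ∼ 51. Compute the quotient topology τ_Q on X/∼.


X/∼ = {[50], [51=52]}; |τ_Q| = 4.

Equivalence classes: [50], [51=52].
Quotient map π: X → X/∼ sends 50 ↦ [50], 51 ↦ [51=52], 52 ↦ [51=52].
For each subset V ⊆ X/∼, compute π^{-1}(V) ⊆ X and check whether π^{-1}(V) ∈ τ. V is open in τ_Q iff π^{-1}(V) ∈ τ.
  V = {}: π^{-1}(V) = ∅ ∈ τ ✓.
  V = {[50]}: π^{-1}(V) = {50} ∈ τ ✓.
  V = {[51=52]}: π^{-1}(V) = {51, 52} ∈ τ ✓.
  V = {[50], [51=52]}: π^{-1}(V) = {50, 51, 52} ∈ τ ✓.
Open sets in the quotient: τ_Q = {{}, {[50]}, {[51=52]}, {[50], [51=52]}} (4 elements).


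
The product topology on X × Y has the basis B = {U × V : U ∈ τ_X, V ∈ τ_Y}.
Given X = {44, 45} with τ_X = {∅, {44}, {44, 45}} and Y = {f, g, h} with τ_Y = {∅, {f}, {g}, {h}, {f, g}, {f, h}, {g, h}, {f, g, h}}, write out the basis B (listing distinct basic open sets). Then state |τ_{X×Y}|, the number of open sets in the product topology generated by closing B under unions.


Basis B = {∅ × ∅, {44} × {f}, {44} × {g}, {44} × {h}, {44} × {f, g}, {44} × {f, h}, {44, 45} × {f}, {44} × {g, h}, {44, 45} × {g}, {44, 45} × {h}, {44} × {f, g, h}, {44, 45} × {f, g}, {44, 45} × {f, h}, {44, 45} × {g, h}, {44, 45} × {f, g, h}}; |τ_{X×Y}| = 27.

Enumerate products U × V with U ∈ τ_X, V ∈ τ_Y (deduplicated):
  ∅ × ∅ = {} (∅)
  {44} × {f} = {(44,f)}
  {44} × {g} = {(44,g)}
  {44} × {h} = {(44,h)}
  {44} × {f, g} = {(44,f), (44,g)}
  {44} × {f, h} = {(44,f), (44,h)}
  {44, 45} × {f} = {(44,f), (45,f)}
  {44} × {g, h} = {(44,g), (44,h)}
  {44, 45} × {g} = {(44,g), (45,g)}
  {44, 45} × {h} = {(44,h), (45,h)}
  {44} × {f, g, h} = {(44,f), (44,g), (44,h)}
  {44, 45} × {f, g} = {(44,f), (44,g), (45,f), (45,g)}
  {44, 45} × {f, h} = {(44,f), (44,h), (45,f), (45,h)}
  {44, 45} × {g, h} = {(44,g), (44,h), (45,g), (45,h)}
  {44, 45} × {f, g, h} = {(44,f), (44,g), (44,h), (45,f), (45,g), (45,h)}
These 15 distinct sets form the basis B.
Close under arbitrary unions to get τ_{X×Y}; counting gives |τ_{X×Y}| = 27.


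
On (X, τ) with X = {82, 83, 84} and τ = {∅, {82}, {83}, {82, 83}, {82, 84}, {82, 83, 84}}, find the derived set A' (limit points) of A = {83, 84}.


A' = ∅

For each x ∈ X, list the open sets U ∈ τ with x ∈ U, then check whether U ∩ (A ∖ {x}) ≠ ∅ for every such U.
  x = 82: open {82} ∋ x has {82} ∩ (A ∖ {82}) = ∅, so x is NOT a limit point.
  x = 83: open {83} ∋ x has {83} ∩ (A ∖ {83}) = ∅, so x is NOT a limit point.
  x = 84: open {82, 84} ∋ x has {82, 84} ∩ (A ∖ {84}) = ∅, so x is NOT a limit point.
Collecting: A' = ∅.


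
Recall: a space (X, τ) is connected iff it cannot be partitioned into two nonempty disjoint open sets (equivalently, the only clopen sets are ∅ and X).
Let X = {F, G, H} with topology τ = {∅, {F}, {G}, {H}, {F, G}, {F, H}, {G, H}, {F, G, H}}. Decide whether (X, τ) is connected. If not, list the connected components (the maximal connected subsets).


(X, τ) is disconnected; components = [{F}, {G}, {H}].

Find clopen sets (U ∈ τ with X ∖ U ∈ τ):
  U = ∅, X ∖ U = {F, G, H} — both open, so U is clopen.
  U = {F}, X ∖ U = {G, H} — both open, so U is clopen.
  U = {G}, X ∖ U = {F, H} — both open, so U is clopen.
  U = {H}, X ∖ U = {F, G} — both open, so U is clopen.
  U = {F, G}, X ∖ U = {H} — both open, so U is clopen.
  U = {F, H}, X ∖ U = {G} — both open, so U is clopen.
  U = {G, H}, X ∖ U = {F} — both open, so U is clopen.
  U = {F, G, H}, X ∖ U = ∅ — both open, so U is clopen.
Nontrivial clopen(s) exist: e.g. {F}. So (X, τ) is disconnected.
Compute connected components by grouping points that agree on all clopens:
  component: {F}
  component: {G}
  component: {H}


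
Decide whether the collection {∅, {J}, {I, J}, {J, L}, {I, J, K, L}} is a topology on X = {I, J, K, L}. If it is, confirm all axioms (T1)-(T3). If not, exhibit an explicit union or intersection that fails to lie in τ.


τ is NOT a topology on X.

Axiom (T1): ∅ ∈ τ? Yes; X ∈ τ? Yes.
Axiom (T2/T3): check pairwise unions and intersections of members of τ.
Counterexample for (T2): {I, J} ∪ {J, L} = {I, J, L} ∉ τ. Therefore τ is NOT a topology.


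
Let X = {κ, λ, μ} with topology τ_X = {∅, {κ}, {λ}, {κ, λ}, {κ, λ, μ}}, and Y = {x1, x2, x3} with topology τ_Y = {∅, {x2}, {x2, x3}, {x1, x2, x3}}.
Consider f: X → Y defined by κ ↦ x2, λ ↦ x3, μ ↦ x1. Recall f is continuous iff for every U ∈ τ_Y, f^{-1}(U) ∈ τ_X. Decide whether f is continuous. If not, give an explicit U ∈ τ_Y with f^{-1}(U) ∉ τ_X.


f IS continuous.

Compute f^{-1}(U) for each U ∈ τ_Y:
  U = ∅: f^{-1}(U) = ∅ ∈ τ_X ✓.
  U = {x2}: f^{-1}(U) = {κ} ∈ τ_X ✓.
  U = {x2, x3}: f^{-1}(U) = {κ, λ} ∈ τ_X ✓.
  U = {x1, x2, x3}: f^{-1}(U) = {κ, λ, μ} ∈ τ_X ✓.
Every preimage lies in τ_X, so f IS continuous.


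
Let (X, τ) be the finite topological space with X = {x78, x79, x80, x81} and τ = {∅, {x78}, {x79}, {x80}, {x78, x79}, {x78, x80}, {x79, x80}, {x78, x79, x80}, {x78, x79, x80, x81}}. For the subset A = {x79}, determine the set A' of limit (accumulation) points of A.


A' = {x81}

For each x ∈ X, list the open sets U ∈ τ with x ∈ U, then check whether U ∩ (A ∖ {x}) ≠ ∅ for every such U.
  x = x78: open {x78} ∋ x has {x78} ∩ (A ∖ {x78}) = ∅, so x is NOT a limit point.
  x = x79: open {x79} ∋ x has {x79} ∩ (A ∖ {x79}) = ∅, so x is NOT a limit point.
  x = x80: open {x80} ∋ x has {x80} ∩ (A ∖ {x80}) = ∅, so x is NOT a limit point.
  x = x81: opens ∋ x are {x78, x79, x80, x81}; each meets A ∖ {x81}, so x IS a limit point.
Collecting: A' = {x81}.
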